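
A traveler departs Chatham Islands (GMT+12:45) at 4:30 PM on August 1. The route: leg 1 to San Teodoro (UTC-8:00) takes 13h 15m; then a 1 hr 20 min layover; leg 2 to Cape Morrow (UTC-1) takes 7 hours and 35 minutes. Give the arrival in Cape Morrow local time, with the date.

12:55 AM on Aug 2

Convert departure to UTC: 4:30 PM − 12:45 = 3:45 AM UTC on Aug 1.
Add 13 hours and 15 minutes leg 1 → 5:00 PM UTC.
Add 1 hour and 20 minutes layover in San Teodoro → 6:20 PM UTC.
Add 7 hours and 35 minutes leg 2 → 1:55 AM UTC (Aug 2).
Cape Morrow is UTC−1:00, so local arrival = 1:55 AM − 1:00 = 12:55 AM on Aug 2.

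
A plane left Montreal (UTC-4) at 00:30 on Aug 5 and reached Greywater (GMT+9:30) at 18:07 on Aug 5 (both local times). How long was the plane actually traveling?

4 hours 7 minutes

Greywater is 13:30 ahead of Montreal.
Clock-face elapsed time (ignoring zones) is 17 hours 37 minutes.
Actual elapsed = 17 hours 37 minutes − 13:30 = 4 hours 7 minutes.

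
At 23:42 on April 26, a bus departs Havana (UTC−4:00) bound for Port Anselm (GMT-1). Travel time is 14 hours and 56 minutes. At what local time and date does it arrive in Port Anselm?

17:38 on Apr 27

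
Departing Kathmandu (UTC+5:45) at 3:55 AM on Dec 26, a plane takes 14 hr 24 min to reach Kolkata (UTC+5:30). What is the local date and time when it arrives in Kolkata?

6:04 PM on Dec 26

Convert departure to UTC: 3:55 AM − 5:45 = 10:10 PM UTC on Dec 25.
Add 14 hours 24 minutes travel time → 12:34 PM UTC (Dec 26).
Kolkata is UTC+5:30, so local arrival = 12:34 PM + 5:30 = 6:04 PM on Dec 26.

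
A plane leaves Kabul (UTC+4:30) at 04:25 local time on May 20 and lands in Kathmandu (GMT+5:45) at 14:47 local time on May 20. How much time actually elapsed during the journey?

9 hours 7 minutes

Departure in UTC: 04:25 − 4:30 = 23:55 on May 19.
Arrival in UTC: 14:47 − 5:45 = 09:02 on May 20.
Elapsed = 09:02 − 23:55 (+1 day) = 9 hours 7 minutes.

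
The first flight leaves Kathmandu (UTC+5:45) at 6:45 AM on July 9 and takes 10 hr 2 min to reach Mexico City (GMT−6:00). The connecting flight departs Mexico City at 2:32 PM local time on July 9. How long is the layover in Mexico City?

Convert departure to UTC: 6:45 AM − 5:45 = 1:00 AM UTC on Jul 9.
Add 10 hours 2 minutes flight time → 11:02 AM UTC.
Mexico City is UTC−6:00, so local arrival = 11:02 AM − 6:00 = 5:02 AM on Jul 9.
Layover = 2:32 PM − 5:02 AM = 9 hours 30 minutes.

9 hours 30 minutes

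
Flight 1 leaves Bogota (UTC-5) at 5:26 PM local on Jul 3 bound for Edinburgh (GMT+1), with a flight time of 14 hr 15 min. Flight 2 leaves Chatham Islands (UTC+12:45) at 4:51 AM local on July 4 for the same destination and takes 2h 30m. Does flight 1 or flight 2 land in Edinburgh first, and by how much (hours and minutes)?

the second, by 18 hours 5 minutes

Flight 1 in UTC: 5:26 PM + 5:00 = 10:26 PM on Jul 3.
+14 hours 15 minutes → arrive 12:41 PM UTC on Jul 4.
Flight 2 in UTC: 4:51 AM − 12:45 = 4:06 PM on Jul 3.
+2 hours and 30 minutes → arrive 6:36 PM UTC on Jul 3.
Flight 2 lands earlier by 18 hours 5 minutes.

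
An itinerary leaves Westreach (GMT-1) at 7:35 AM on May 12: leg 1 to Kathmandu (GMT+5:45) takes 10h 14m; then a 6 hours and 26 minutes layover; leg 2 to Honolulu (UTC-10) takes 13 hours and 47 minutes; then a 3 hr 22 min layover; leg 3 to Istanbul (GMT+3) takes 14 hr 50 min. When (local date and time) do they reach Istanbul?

Convert departure to UTC: 7:35 AM + 1:00 = 8:35 AM UTC on May 12.
Add 10 hours 14 minutes leg 1 → 6:49 PM UTC.
Add 6 hours and 26 minutes layover in Kathmandu → 1:15 AM UTC (May 13).
Add 13 hours 47 minutes leg 2 → 3:02 PM UTC.
Add 3 hours 22 minutes layover in Honolulu → 6:24 PM UTC.
Add 14 hours and 50 minutes leg 3 → 9:14 AM UTC (May 14).
Istanbul is UTC+3:00, so local arrival = 9:14 AM + 3:00 = 12:14 PM on May 14.

12:14 PM on May 14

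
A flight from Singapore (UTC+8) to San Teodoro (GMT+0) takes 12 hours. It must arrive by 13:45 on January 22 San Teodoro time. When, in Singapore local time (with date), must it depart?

Target arrival is already UTC: 13:45 on Jan 22.
Subtract 12 hours → departure 01:45 UTC on Jan 22.
Singapore is UTC+8:00: 01:45 + 8:00 = 09:45 on Jan 22.

09:45 on Jan 22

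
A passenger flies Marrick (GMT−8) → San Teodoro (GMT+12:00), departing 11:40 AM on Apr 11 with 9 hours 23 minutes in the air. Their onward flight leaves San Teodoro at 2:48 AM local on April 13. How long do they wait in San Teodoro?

9 hours 45 minutes

Convert departure to UTC: 11:40 AM + 8:00 = 7:40 PM UTC on Apr 11.
Add 9 hours and 23 minutes flight time → 5:03 AM UTC (Apr 12).
San Teodoro is UTC+12:00, so local arrival = 5:03 AM + 12:00 = 5:03 PM on Apr 12.
Layover = 2:48 AM − 5:03 PM (+1 day) = 9 hours 45 minutes.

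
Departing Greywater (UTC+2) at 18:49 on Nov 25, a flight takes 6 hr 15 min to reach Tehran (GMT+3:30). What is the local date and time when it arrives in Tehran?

02:34 on Nov 26

Convert departure to UTC: 18:49 − 2:00 = 16:49 UTC on Nov 25.
Add 6 hours 15 minutes travel time → 23:04 UTC.
Tehran is UTC+3:30, so local arrival = 23:04 + 3:30 = 02:34 on Nov 26.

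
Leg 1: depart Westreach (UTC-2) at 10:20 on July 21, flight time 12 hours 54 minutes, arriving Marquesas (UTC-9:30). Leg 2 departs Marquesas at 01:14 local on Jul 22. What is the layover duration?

9 hours 30 minutes

Convert departure to UTC: 10:20 + 2:00 = 12:20 UTC on Jul 21.
Add 12 hours and 54 minutes flight time → 01:14 UTC (Jul 22).
Marquesas is UTC−9:30, so local arrival = 01:14 − 9:30 = 15:44 on Jul 21.
Layover = 01:14 − 15:44 (+1 day) = 9 hours 30 minutes.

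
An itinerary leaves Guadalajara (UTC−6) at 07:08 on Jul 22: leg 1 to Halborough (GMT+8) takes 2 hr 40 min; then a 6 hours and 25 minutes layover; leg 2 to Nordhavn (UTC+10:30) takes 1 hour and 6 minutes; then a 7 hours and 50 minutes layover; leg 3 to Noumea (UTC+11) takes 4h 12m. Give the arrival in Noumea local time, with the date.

Convert departure to UTC: 07:08 + 6:00 = 13:08 UTC on Jul 22.
Add 2 hours 40 minutes leg 1 → 15:48 UTC.
Add 6 hours and 25 minutes layover in Halborough → 22:13 UTC.
Add 1 hour and 6 minutes leg 2 → 23:19 UTC.
Add 7 hours 50 minutes layover in Nordhavn → 07:09 UTC (Jul 23).
Add 4 hours and 12 minutes leg 3 → 11:21 UTC.
Noumea is UTC+11:00, so local arrival = 11:21 + 11:00 = 22:21 on Jul 23.

22:21 on Jul 23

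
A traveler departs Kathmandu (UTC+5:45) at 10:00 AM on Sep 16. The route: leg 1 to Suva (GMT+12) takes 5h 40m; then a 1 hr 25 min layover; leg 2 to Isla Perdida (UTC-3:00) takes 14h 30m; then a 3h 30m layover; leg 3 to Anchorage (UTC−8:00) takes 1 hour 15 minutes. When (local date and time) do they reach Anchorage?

10:35 PM on Sep 16

Convert departure to UTC: 10:00 AM − 5:45 = 4:15 AM UTC on Sep 16.
Add 5 hours 40 minutes leg 1 → 9:55 AM UTC.
Add 1 hour 25 minutes layover in Suva → 11:20 AM UTC.
Add 14 hours 30 minutes leg 2 → 1:50 AM UTC (Sep 17).
Add 3 hours and 30 minutes layover in Isla Perdida → 5:20 AM UTC.
Add 1 hour 15 minutes leg 3 → 6:35 AM UTC.
Anchorage is UTC−8:00, so local arrival = 6:35 AM − 8:00 = 10:35 PM on Sep 16.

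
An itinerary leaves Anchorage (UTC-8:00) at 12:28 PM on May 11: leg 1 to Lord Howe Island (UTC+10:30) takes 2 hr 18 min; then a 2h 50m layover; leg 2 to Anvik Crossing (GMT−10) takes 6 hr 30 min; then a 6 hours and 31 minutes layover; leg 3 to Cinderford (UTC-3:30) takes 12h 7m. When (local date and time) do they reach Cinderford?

11:14 PM on May 12

Convert departure to UTC: 12:28 PM + 8:00 = 8:28 PM UTC on May 11.
Add 2 hours and 18 minutes leg 1 → 10:46 PM UTC.
Add 2 hours and 50 minutes layover in Lord Howe Island → 1:36 AM UTC (May 12).
Add 6 hours and 30 minutes leg 2 → 8:06 AM UTC.
Add 6 hours 31 minutes layover in Anvik Crossing → 2:37 PM UTC.
Add 12 hours and 7 minutes leg 3 → 2:44 AM UTC (May 13).
Cinderford is UTC−3:30, so local arrival = 2:44 AM − 3:30 = 11:14 PM on May 12.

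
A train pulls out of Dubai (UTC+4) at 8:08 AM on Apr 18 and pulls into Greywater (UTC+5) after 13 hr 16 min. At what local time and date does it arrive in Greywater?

10:24 PM on Apr 18

Greywater is 1:00 ahead of Dubai.
After 13 hours 16 minutes it is 9:24 PM in Dubai.
Shift by the zone difference: 9:24 PM + 1:00 = 10:24 PM on Apr 18 in Greywater.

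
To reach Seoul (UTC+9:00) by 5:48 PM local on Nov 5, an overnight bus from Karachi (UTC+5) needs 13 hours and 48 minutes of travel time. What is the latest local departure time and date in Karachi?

Target arrival in UTC: 5:48 PM − 9:00 = 8:48 AM on Nov 5.
Subtract 13 hours 48 minutes → departure 7:00 PM UTC on Nov 4.
Karachi is UTC+5:00: 7:00 PM + 5:00 = 12:00 AM on Nov 5.

12:00 AM on Nov 5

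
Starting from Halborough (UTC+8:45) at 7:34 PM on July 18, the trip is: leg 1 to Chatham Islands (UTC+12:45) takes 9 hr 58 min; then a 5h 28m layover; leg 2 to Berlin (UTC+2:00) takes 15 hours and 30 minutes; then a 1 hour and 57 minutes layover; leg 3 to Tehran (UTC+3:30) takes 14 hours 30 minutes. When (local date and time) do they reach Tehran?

Convert departure to UTC: 7:34 PM − 8:45 = 10:49 AM UTC on Jul 18.
Add 9 hours 58 minutes leg 1 → 8:47 PM UTC.
Add 5 hours and 28 minutes layover in Chatham Islands → 2:15 AM UTC (Jul 19).
Add 15 hours 30 minutes leg 2 → 5:45 PM UTC.
Add 1 hour 57 minutes layover in Berlin → 7:42 PM UTC.
Add 14 hours and 30 minutes leg 3 → 10:12 AM UTC (Jul 20).
Tehran is UTC+3:30, so local arrival = 10:12 AM + 3:30 = 1:42 PM on Jul 20.

1:42 PM on Jul 20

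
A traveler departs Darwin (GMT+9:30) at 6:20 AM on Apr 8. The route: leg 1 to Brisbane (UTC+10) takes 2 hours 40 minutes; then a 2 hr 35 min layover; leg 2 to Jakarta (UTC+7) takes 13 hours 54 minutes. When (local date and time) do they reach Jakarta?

Convert departure to UTC: 6:20 AM − 9:30 = 8:50 PM UTC on Apr 7.
Add 2 hours 40 minutes leg 1 → 11:30 PM UTC.
Add 2 hours 35 minutes layover in Brisbane → 2:05 AM UTC (Apr 8).
Add 13 hours and 54 minutes leg 2 → 3:59 PM UTC.
Jakarta is UTC+7:00, so local arrival = 3:59 PM + 7:00 = 10:59 PM on Apr 8.

10:59 PM on April 8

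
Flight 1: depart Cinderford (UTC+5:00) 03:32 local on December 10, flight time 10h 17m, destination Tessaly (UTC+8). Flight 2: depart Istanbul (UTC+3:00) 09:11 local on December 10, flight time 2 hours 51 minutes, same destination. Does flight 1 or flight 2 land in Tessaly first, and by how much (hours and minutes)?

the first, by 13 minutes

Flight 1 in UTC: 03:32 − 5:00 = 22:32 on Dec 9.
+10 hours 17 minutes → arrive 08:49 UTC on Dec 10.
Flight 2 in UTC: 09:11 − 3:00 = 06:11 on Dec 10.
+2 hours 51 minutes → arrive 09:02 UTC on Dec 10.
Flight 1 lands earlier by 13 minutes.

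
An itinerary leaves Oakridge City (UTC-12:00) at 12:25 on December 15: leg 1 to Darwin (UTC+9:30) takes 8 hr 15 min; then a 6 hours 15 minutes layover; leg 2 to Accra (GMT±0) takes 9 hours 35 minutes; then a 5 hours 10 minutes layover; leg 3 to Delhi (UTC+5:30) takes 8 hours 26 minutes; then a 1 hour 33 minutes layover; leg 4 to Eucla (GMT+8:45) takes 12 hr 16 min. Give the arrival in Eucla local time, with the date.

12:40 on December 18

Convert departure to UTC: 12:25 + 12:00 = 00:25 UTC on Dec 16.
Add 8 hours 15 minutes leg 1 → 08:40 UTC.
Add 6 hours 15 minutes layover in Darwin → 14:55 UTC.
Add 9 hours 35 minutes leg 2 → 00:30 UTC (Dec 17).
Add 5 hours and 10 minutes layover in Accra → 05:40 UTC.
Add 8 hours and 26 minutes leg 3 → 14:06 UTC.
Add 1 hour 33 minutes layover in Delhi → 15:39 UTC.
Add 12 hours and 16 minutes leg 4 → 03:55 UTC (Dec 18).
Eucla is UTC+8:45, so local arrival = 03:55 + 8:45 = 12:40 on Dec 18.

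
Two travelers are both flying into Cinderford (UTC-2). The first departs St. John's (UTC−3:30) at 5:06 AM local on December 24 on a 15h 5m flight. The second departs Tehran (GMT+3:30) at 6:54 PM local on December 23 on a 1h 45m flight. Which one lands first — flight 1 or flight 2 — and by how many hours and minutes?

Flight 1 in UTC: 5:06 AM + 3:30 = 8:36 AM on Dec 24.
+15 hours and 5 minutes → arrive 11:41 PM UTC on Dec 24.
Flight 2 in UTC: 6:54 PM − 3:30 = 3:24 PM on Dec 23.
+1 hour and 45 minutes → arrive 5:09 PM UTC on Dec 23.
Flight 2 lands earlier by 30 hours 32 minutes.

the second, by 30 hours 32 minutes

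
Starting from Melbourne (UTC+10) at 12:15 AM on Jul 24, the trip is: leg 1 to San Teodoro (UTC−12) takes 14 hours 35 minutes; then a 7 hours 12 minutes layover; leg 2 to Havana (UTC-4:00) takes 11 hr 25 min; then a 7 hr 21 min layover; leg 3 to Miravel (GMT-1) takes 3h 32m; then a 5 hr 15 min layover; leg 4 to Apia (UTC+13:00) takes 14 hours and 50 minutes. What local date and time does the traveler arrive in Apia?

7:25 PM on Jul 26

Convert departure to UTC: 12:15 AM − 10:00 = 2:15 PM UTC on Jul 23.
Add 14 hours 35 minutes leg 1 → 4:50 AM UTC (Jul 24).
Add 7 hours and 12 minutes layover in San Teodoro → 12:02 PM UTC.
Add 11 hours 25 minutes leg 2 → 11:27 PM UTC.
Add 7 hours and 21 minutes layover in Havana → 6:48 AM UTC (Jul 25).
Add 3 hours and 32 minutes leg 3 → 10:20 AM UTC.
Add 5 hours and 15 minutes layover in Miravel → 3:35 PM UTC.
Add 14 hours 50 minutes leg 4 → 6:25 AM UTC (Jul 26).
Apia is UTC+13:00, so local arrival = 6:25 AM + 13:00 = 7:25 PM on Jul 26.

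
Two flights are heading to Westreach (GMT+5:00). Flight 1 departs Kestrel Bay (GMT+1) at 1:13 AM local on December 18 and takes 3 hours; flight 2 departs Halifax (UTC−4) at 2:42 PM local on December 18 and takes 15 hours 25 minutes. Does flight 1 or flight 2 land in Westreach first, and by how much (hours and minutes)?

the first, by 30 hours 54 minutes

Flight 1 in UTC: 1:13 AM − 1:00 = 12:13 AM on Dec 18.
+3 hours → arrive 3:13 AM UTC on Dec 18.
Flight 2 in UTC: 2:42 PM + 4:00 = 6:42 PM on Dec 18.
+15 hours and 25 minutes → arrive 10:07 AM UTC on Dec 19.
Flight 1 lands earlier by 30 hours 54 minutes.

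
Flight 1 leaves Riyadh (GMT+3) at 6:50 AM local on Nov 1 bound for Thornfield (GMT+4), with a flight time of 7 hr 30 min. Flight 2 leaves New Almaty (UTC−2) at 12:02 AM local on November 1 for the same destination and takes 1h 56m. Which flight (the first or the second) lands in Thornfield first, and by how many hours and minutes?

Flight 1 in UTC: 6:50 AM − 3:00 = 3:50 AM on Nov 1.
+7 hours 30 minutes → arrive 11:20 AM UTC on Nov 1.
Flight 2 in UTC: 12:02 AM + 2:00 = 2:02 AM on Nov 1.
+1 hour 56 minutes → arrive 3:58 AM UTC on Nov 1.
Flight 2 lands earlier by 7 hours 22 minutes.

the second, by 7 hours 22 minutes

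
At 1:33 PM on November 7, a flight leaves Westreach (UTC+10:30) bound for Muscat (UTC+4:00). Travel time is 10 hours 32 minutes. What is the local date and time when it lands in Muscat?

5:35 PM on Nov 7

Convert departure to UTC: 1:33 PM − 10:30 = 3:03 AM UTC on Nov 7.
Add 10 hours and 32 minutes travel time → 1:35 PM UTC.
Muscat is UTC+4:00, so local arrival = 1:35 PM + 4:00 = 5:35 PM on Nov 7.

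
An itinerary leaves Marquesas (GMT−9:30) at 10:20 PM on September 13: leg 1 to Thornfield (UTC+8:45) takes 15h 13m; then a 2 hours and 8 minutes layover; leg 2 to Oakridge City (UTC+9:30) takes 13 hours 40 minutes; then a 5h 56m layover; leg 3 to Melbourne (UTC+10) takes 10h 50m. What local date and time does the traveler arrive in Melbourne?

Convert departure to UTC: 10:20 PM + 9:30 = 7:50 AM UTC on Sep 14.
Add 15 hours and 13 minutes leg 1 → 11:03 PM UTC.
Add 2 hours and 8 minutes layover in Thornfield → 1:11 AM UTC (Sep 15).
Add 13 hours 40 minutes leg 2 → 2:51 PM UTC.
Add 5 hours 56 minutes layover in Oakridge City → 8:47 PM UTC.
Add 10 hours 50 minutes leg 3 → 7:37 AM UTC (Sep 16).
Melbourne is UTC+10:00, so local arrival = 7:37 AM + 10:00 = 5:37 PM on Sep 16.

5:37 PM on Sep 16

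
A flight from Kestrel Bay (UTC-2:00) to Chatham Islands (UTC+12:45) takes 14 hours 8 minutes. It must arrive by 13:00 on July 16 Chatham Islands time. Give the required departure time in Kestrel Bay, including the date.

08:07 on Jul 15

Target arrival in UTC: 13:00 − 12:45 = 00:15 on Jul 16.
Subtract 14 hours 8 minutes → departure 10:07 UTC on Jul 15.
Kestrel Bay is UTC−2:00: 10:07 − 2:00 = 08:07 on Jul 15.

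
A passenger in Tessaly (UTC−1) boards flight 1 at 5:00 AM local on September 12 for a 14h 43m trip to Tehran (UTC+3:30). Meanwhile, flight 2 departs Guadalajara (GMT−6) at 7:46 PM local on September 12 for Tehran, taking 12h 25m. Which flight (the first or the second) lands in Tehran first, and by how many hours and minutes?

Flight 1 in UTC: 5:00 AM + 1:00 = 6:00 AM on Sep 12.
+14 hours and 43 minutes → arrive 8:43 PM UTC on Sep 12.
Flight 2 in UTC: 7:46 PM + 6:00 = 1:46 AM on Sep 13.
+12 hours and 25 minutes → arrive 2:11 PM UTC on Sep 13.
Flight 1 lands earlier by 17 hours 28 minutes.

the first, by 17 hours 28 minutes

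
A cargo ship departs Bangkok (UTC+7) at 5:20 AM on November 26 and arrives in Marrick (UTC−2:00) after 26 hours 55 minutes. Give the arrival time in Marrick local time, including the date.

11:15 PM on Nov 26

Convert departure to UTC: 5:20 AM − 7:00 = 10:20 PM UTC on Nov 25.
Add 26 hours 55 minutes travel time → 1:15 AM UTC (Nov 27).
Marrick is UTC−2:00, so local arrival = 1:15 AM − 2:00 = 11:15 PM on Nov 26.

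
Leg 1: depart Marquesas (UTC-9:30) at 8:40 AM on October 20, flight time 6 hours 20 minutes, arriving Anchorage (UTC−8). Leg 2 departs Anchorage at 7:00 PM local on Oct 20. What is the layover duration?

Convert departure to UTC: 8:40 AM + 9:30 = 6:10 PM UTC on Oct 20.
Add 6 hours and 20 minutes flight time → 12:30 AM UTC (Oct 21).
Anchorage is UTC−8:00, so local arrival = 12:30 AM − 8:00 = 4:30 PM on Oct 20.
Layover = 7:00 PM − 4:30 PM = 2 hours 30 minutes.

2 hours 30 minutes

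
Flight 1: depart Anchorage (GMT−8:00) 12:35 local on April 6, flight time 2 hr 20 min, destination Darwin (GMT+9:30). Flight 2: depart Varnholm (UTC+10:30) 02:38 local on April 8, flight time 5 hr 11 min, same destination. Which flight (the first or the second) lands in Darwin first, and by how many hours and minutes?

the first, by 22 hours 24 minutes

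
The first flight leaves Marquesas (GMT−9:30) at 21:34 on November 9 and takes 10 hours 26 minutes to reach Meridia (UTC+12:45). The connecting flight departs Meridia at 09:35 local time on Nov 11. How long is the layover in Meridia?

Convert departure to UTC: 21:34 + 9:30 = 07:04 UTC on Nov 10.
Add 10 hours and 26 minutes flight time → 17:30 UTC.
Meridia is UTC+12:45, so local arrival = 17:30 + 12:45 = 06:15 on Nov 11.
Layover = 09:35 − 06:15 = 3 hours 20 minutes.

3 hours 20 minutes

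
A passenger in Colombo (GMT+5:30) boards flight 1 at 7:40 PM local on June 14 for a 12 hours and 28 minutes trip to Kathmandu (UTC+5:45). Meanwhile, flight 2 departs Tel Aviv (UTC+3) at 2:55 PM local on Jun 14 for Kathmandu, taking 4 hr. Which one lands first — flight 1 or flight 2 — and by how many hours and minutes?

Flight 1 in UTC: 7:40 PM − 5:30 = 2:10 PM on Jun 14.
+12 hours and 28 minutes → arrive 2:38 AM UTC on Jun 15.
Flight 2 in UTC: 2:55 PM − 3:00 = 11:55 AM on Jun 14.
+4 hours → arrive 3:55 PM UTC on Jun 14.
Flight 2 lands earlier by 10 hours 43 minutes.

the second, by 10 hours 43 minutes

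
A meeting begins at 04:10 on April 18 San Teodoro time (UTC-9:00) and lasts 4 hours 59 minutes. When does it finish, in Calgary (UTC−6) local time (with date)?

12:09 on Apr 18

Convert start to UTC: 04:10 + 9:00 = 13:10 UTC on Apr 18.
Add 4 hours and 59 minutes duration → 18:09 UTC.
Calgary is UTC−6:00, so local end time = 18:09 − 6:00 = 12:09 on Apr 18.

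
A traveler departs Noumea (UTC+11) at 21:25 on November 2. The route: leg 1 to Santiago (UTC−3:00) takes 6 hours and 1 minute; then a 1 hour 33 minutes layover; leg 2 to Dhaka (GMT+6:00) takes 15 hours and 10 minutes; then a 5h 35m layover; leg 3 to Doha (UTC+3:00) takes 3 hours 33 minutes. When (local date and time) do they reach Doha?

Convert departure to UTC: 21:25 − 11:00 = 10:25 UTC on Nov 2.
Add 6 hours 1 minute leg 1 → 16:26 UTC.
Add 1 hour and 33 minutes layover in Santiago → 17:59 UTC.
Add 15 hours 10 minutes leg 2 → 09:09 UTC (Nov 3).
Add 5 hours 35 minutes layover in Dhaka → 14:44 UTC.
Add 3 hours and 33 minutes leg 3 → 18:17 UTC.
Doha is UTC+3:00, so local arrival = 18:17 + 3:00 = 21:17 on Nov 3.

21:17 on November 3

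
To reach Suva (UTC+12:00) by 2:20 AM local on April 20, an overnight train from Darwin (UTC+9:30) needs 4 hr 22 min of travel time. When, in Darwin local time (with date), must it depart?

Target arrival in UTC: 2:20 AM − 12:00 = 2:20 PM on Apr 19.
Subtract 4 hours and 22 minutes → departure 9:58 AM UTC on Apr 19.
Darwin is UTC+9:30: 9:58 AM + 9:30 = 7:28 PM on Apr 19.

7:28 PM on April 19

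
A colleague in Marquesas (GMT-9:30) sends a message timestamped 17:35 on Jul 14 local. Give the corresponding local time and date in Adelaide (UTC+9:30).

12:35 on July 15

In UTC: 17:35 + 9:30 = 03:05 on Jul 15.
Adelaide is UTC+9:30: 03:05 + 9:30 = 12:35 on Jul 15.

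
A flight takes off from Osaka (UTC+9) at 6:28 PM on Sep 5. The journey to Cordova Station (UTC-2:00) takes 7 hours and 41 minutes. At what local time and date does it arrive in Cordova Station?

3:09 PM on September 5

Cordova Station is 11:00 behind Osaka.
After 7 hours and 41 minutes it is 2:09 AM (Sep 6) in Osaka.
Shift by the zone difference: 2:09 AM − 11:00 = 3:09 PM on Sep 5 in Cordova Station.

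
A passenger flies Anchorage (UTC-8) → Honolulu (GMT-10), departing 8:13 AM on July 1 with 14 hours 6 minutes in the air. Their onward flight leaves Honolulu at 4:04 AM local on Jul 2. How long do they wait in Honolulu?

7 hours 45 minutes

Convert departure to UTC: 8:13 AM + 8:00 = 4:13 PM UTC on Jul 1.
Add 14 hours 6 minutes flight time → 6:19 AM UTC (Jul 2).
Honolulu is UTC−10:00, so local arrival = 6:19 AM − 10:00 = 8:19 PM on Jul 1.
Layover = 4:04 AM − 8:19 PM (+1 day) = 7 hours 45 minutes.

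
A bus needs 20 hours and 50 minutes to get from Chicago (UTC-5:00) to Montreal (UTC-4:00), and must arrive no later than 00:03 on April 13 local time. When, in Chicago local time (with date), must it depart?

Target arrival in UTC: 00:03 + 4:00 = 04:03 on Apr 13.
Subtract 20 hours 50 minutes → departure 07:13 UTC on Apr 12.
Chicago is UTC−5:00: 07:13 − 5:00 = 02:13 on Apr 12.

02:13 on April 12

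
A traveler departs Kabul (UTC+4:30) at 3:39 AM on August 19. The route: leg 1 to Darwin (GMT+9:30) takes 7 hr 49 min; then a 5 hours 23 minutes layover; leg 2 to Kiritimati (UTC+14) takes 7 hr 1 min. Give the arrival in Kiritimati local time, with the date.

9:22 AM on Aug 20

Convert departure to UTC: 3:39 AM − 4:30 = 11:09 PM UTC on Aug 18.
Add 7 hours and 49 minutes leg 1 → 6:58 AM UTC (Aug 19).
Add 5 hours 23 minutes layover in Darwin → 12:21 PM UTC.
Add 7 hours 1 minute leg 2 → 7:22 PM UTC.
Kiritimati is UTC+14:00, so local arrival = 7:22 PM + 14:00 = 9:22 AM on Aug 20.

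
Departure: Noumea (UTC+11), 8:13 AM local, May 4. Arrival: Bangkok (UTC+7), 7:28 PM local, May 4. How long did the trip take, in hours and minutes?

Departure in UTC: 8:13 AM − 11:00 = 9:13 PM on May 3.
Arrival in UTC: 7:28 PM − 7:00 = 12:28 PM on May 4.
Elapsed = 12:28 PM − 9:13 PM (+1 day) = 15 hours 15 minutes.

15 hours 15 minutes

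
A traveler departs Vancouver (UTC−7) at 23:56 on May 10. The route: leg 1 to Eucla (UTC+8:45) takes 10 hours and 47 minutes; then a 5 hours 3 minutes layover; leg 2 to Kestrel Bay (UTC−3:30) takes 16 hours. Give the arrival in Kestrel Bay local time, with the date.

11:16 on May 12

Convert departure to UTC: 23:56 + 7:00 = 06:56 UTC on May 11.
Add 10 hours and 47 minutes leg 1 → 17:43 UTC.
Add 5 hours 3 minutes layover in Eucla → 22:46 UTC.
Add 16 hours leg 2 → 14:46 UTC (May 12).
Kestrel Bay is UTC−3:30, so local arrival = 14:46 − 3:30 = 11:16 on May 12.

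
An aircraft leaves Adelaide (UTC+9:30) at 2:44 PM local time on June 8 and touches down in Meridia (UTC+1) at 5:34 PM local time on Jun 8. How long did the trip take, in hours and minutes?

Departure in UTC: 2:44 PM − 9:30 = 5:14 AM on Jun 8.
Arrival in UTC: 5:34 PM − 1:00 = 4:34 PM on Jun 8.
Elapsed = 4:34 PM − 5:14 AM = 11 hours 20 minutes.

11 hours 20 minutes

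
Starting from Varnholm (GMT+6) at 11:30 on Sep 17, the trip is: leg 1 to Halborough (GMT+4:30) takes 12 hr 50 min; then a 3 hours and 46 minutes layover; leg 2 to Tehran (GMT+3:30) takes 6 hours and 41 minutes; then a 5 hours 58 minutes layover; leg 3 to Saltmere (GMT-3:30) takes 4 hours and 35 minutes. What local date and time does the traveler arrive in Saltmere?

11:50 on September 18

Convert departure to UTC: 11:30 − 6:00 = 05:30 UTC on Sep 17.
Add 12 hours 50 minutes leg 1 → 18:20 UTC.
Add 3 hours and 46 minutes layover in Halborough → 22:06 UTC.
Add 6 hours and 41 minutes leg 2 → 04:47 UTC (Sep 18).
Add 5 hours and 58 minutes layover in Tehran → 10:45 UTC.
Add 4 hours and 35 minutes leg 3 → 15:20 UTC.
Saltmere is UTC−3:30, so local arrival = 15:20 − 3:30 = 11:50 on Sep 18.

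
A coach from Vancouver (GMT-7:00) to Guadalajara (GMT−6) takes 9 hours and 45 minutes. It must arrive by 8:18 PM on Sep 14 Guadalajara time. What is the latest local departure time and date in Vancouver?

Target arrival in UTC: 8:18 PM + 6:00 = 2:18 AM on Sep 15.
Subtract 9 hours 45 minutes → departure 4:33 PM UTC on Sep 14.
Vancouver is UTC−7:00: 4:33 PM − 7:00 = 9:33 AM on Sep 14.

9:33 AM on September 14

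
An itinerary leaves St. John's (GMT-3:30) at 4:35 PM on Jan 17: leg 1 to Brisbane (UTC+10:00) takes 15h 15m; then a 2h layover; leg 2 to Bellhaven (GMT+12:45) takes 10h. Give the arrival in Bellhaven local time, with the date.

12:05 PM on January 19

Convert departure to UTC: 4:35 PM + 3:30 = 8:05 PM UTC on Jan 17.
Add 15 hours 15 minutes leg 1 → 11:20 AM UTC (Jan 18).
Add 2 hours layover in Brisbane → 1:20 PM UTC.
Add 10 hours leg 2 → 11:20 PM UTC.
Bellhaven is UTC+12:45, so local arrival = 11:20 PM + 12:45 = 12:05 PM on Jan 19.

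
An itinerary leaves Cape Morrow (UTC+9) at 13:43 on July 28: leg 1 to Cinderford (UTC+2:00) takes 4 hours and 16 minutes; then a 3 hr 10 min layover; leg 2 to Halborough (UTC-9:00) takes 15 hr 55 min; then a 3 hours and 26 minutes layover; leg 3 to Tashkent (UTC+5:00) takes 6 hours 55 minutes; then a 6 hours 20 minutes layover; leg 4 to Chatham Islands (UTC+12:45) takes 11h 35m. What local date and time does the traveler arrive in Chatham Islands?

Convert departure to UTC: 13:43 − 9:00 = 04:43 UTC on Jul 28.
Add 4 hours 16 minutes leg 1 → 08:59 UTC.
Add 3 hours 10 minutes layover in Cinderford → 12:09 UTC.
Add 15 hours and 55 minutes leg 2 → 04:04 UTC (Jul 29).
Add 3 hours 26 minutes layover in Halborough → 07:30 UTC.
Add 6 hours 55 minutes leg 3 → 14:25 UTC.
Add 6 hours 20 minutes layover in Tashkent → 20:45 UTC.
Add 11 hours 35 minutes leg 4 → 08:20 UTC (Jul 30).
Chatham Islands is UTC+12:45, so local arrival = 08:20 + 12:45 = 21:05 on Jul 30.

21:05 on Jul 30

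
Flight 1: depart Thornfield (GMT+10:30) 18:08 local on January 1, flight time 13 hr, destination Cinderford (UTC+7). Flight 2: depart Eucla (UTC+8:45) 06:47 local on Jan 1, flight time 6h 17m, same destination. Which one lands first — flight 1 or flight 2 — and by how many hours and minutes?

Flight 1 in UTC: 18:08 − 10:30 = 07:38 on Jan 1.
+13 hours → arrive 20:38 UTC on Jan 1.
Flight 2 in UTC: 06:47 − 8:45 = 22:02 on Dec 31.
+6 hours 17 minutes → arrive 04:19 UTC on Jan 1.
Flight 2 lands earlier by 16 hours 19 minutes.

the second, by 16 hours 19 minutes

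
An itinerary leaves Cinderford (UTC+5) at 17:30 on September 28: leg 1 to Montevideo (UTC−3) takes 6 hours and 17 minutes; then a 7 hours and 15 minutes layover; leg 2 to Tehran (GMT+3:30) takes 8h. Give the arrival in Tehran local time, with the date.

Convert departure to UTC: 17:30 − 5:00 = 12:30 UTC on Sep 28.
Add 6 hours and 17 minutes leg 1 → 18:47 UTC.
Add 7 hours and 15 minutes layover in Montevideo → 02:02 UTC (Sep 29).
Add 8 hours leg 2 → 10:02 UTC.
Tehran is UTC+3:30, so local arrival = 10:02 + 3:30 = 13:32 on Sep 29.

13:32 on September 29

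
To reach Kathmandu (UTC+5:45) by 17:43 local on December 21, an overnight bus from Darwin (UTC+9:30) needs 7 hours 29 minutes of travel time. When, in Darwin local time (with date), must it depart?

Target arrival in UTC: 17:43 − 5:45 = 11:58 on Dec 21.
Subtract 7 hours 29 minutes → departure 04:29 UTC on Dec 21.
Darwin is UTC+9:30: 04:29 + 9:30 = 13:59 on Dec 21.

13:59 on December 21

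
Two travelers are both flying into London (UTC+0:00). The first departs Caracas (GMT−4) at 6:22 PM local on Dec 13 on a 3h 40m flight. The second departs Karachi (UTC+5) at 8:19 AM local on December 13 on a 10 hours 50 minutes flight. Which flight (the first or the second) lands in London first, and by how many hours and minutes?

Flight 1 in UTC: 6:22 PM + 4:00 = 10:22 PM on Dec 13.
+3 hours and 40 minutes → arrive 2:02 AM UTC on Dec 14.
Flight 2 in UTC: 8:19 AM − 5:00 = 3:19 AM on Dec 13.
+10 hours and 50 minutes → arrive 2:09 PM UTC on Dec 13.
Flight 2 lands earlier by 11 hours 53 minutes.

the second, by 11 hours 53 minutes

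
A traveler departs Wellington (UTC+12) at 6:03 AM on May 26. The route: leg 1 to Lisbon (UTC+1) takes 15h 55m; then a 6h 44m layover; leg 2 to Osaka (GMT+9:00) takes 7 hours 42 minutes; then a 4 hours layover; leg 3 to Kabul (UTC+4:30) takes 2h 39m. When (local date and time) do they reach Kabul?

11:33 AM on May 27

Convert departure to UTC: 6:03 AM − 12:00 = 6:03 PM UTC on May 25.
Add 15 hours 55 minutes leg 1 → 9:58 AM UTC (May 26).
Add 6 hours and 44 minutes layover in Lisbon → 4:42 PM UTC.
Add 7 hours and 42 minutes leg 2 → 12:24 AM UTC (May 27).
Add 4 hours layover in Osaka → 4:24 AM UTC.
Add 2 hours 39 minutes leg 3 → 7:03 AM UTC.
Kabul is UTC+4:30, so local arrival = 7:03 AM + 4:30 = 11:33 AM on May 27.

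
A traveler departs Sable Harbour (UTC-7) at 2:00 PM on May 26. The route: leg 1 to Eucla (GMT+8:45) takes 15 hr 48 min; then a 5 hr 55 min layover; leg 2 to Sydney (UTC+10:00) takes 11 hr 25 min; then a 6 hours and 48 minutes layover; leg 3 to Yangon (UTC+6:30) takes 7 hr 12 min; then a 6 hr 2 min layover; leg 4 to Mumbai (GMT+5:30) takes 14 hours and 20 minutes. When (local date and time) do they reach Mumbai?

Convert departure to UTC: 2:00 PM + 7:00 = 9:00 PM UTC on May 26.
Add 15 hours 48 minutes leg 1 → 12:48 PM UTC (May 27).
Add 5 hours and 55 minutes layover in Eucla → 6:43 PM UTC.
Add 11 hours and 25 minutes leg 2 → 6:08 AM UTC (May 28).
Add 6 hours 48 minutes layover in Sydney → 12:56 PM UTC.
Add 7 hours and 12 minutes leg 3 → 8:08 PM UTC.
Add 6 hours 2 minutes layover in Yangon → 2:10 AM UTC (May 29).
Add 14 hours and 20 minutes leg 4 → 4:30 PM UTC.
Mumbai is UTC+5:30, so local arrival = 4:30 PM + 5:30 = 10:00 PM on May 29.

10:00 PM on May 29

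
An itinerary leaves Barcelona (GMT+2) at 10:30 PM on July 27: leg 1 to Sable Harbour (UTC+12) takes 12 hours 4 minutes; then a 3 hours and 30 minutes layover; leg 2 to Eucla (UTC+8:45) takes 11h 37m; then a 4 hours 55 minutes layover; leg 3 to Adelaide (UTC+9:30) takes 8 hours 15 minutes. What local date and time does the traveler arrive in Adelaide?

Convert departure to UTC: 10:30 PM − 2:00 = 8:30 PM UTC on Jul 27.
Add 12 hours 4 minutes leg 1 → 8:34 AM UTC (Jul 28).
Add 3 hours 30 minutes layover in Sable Harbour → 12:04 PM UTC.
Add 11 hours 37 minutes leg 2 → 11:41 PM UTC.
Add 4 hours 55 minutes layover in Eucla → 4:36 AM UTC (Jul 29).
Add 8 hours and 15 minutes leg 3 → 12:51 PM UTC.
Adelaide is UTC+9:30, so local arrival = 12:51 PM + 9:30 = 10:21 PM on Jul 29.

10:21 PM on Jul 29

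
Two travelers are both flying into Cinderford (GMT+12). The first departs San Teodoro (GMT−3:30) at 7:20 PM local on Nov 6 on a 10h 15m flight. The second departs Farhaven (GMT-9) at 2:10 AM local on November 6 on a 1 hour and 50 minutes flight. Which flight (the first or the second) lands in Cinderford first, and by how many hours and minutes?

the second, by 20 hours 5 minutes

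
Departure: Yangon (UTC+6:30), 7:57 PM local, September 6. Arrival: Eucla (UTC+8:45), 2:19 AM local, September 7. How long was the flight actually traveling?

4 hours 7 minutes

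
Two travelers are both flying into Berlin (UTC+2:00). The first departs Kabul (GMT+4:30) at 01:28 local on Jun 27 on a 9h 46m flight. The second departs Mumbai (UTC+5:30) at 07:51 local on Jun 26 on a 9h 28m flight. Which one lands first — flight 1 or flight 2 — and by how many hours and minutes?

the second, by 18 hours 55 minutes

Flight 1 in UTC: 01:28 − 4:30 = 20:58 on Jun 26.
+9 hours 46 minutes → arrive 06:44 UTC on Jun 27.
Flight 2 in UTC: 07:51 − 5:30 = 02:21 on Jun 26.
+9 hours 28 minutes → arrive 11:49 UTC on Jun 26.
Flight 2 lands earlier by 18 hours 55 minutes.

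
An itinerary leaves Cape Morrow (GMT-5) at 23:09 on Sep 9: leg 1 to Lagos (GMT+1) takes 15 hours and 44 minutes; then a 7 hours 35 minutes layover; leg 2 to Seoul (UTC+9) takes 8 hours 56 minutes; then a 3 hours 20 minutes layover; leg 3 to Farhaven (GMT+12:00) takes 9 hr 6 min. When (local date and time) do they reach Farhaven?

Convert departure to UTC: 23:09 + 5:00 = 04:09 UTC on Sep 10.
Add 15 hours 44 minutes leg 1 → 19:53 UTC.
Add 7 hours and 35 minutes layover in Lagos → 03:28 UTC (Sep 11).
Add 8 hours and 56 minutes leg 2 → 12:24 UTC.
Add 3 hours and 20 minutes layover in Seoul → 15:44 UTC.
Add 9 hours 6 minutes leg 3 → 00:50 UTC (Sep 12).
Farhaven is UTC+12:00, so local arrival = 00:50 + 12:00 = 12:50 on Sep 12.

12:50 on September 12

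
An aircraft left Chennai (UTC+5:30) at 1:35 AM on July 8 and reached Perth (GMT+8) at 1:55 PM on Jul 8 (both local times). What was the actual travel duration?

9 hours 50 minutes

Departure in UTC: 1:35 AM − 5:30 = 8:05 PM on Jul 7.
Arrival in UTC: 1:55 PM − 8:00 = 5:55 AM on Jul 8.
Elapsed = 5:55 AM − 8:05 PM (+1 day) = 9 hours 50 minutes.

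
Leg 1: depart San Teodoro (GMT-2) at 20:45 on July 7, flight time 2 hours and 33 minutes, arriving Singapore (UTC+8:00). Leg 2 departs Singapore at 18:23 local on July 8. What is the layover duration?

Convert departure to UTC: 20:45 + 2:00 = 22:45 UTC on Jul 7.
Add 2 hours and 33 minutes flight time → 01:18 UTC (Jul 8).
Singapore is UTC+8:00, so local arrival = 01:18 + 8:00 = 09:18 on Jul 8.
Layover = 18:23 − 09:18 = 9 hours 5 minutes.

9 hours 5 minutes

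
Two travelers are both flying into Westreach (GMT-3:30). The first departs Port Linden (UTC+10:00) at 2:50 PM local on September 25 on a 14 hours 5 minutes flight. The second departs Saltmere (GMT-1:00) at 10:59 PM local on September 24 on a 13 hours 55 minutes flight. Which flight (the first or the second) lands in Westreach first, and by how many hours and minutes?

Flight 1 in UTC: 2:50 PM − 10:00 = 4:50 AM on Sep 25.
+14 hours 5 minutes → arrive 6:55 PM UTC on Sep 25.
Flight 2 in UTC: 10:59 PM + 1:00 = 11:59 PM on Sep 24.
+13 hours 55 minutes → arrive 1:54 PM UTC on Sep 25.
Flight 2 lands earlier by 5 hours 1 minute.

the second, by 5 hours 1 minute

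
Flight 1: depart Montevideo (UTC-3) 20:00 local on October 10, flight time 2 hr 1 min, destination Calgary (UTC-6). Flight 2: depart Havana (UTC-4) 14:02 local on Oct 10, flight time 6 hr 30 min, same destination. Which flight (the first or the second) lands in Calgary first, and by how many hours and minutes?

the second, by 29 minutes

Flight 1 in UTC: 20:00 + 3:00 = 23:00 on Oct 10.
+2 hours 1 minute → arrive 01:01 UTC on Oct 11.
Flight 2 in UTC: 14:02 + 4:00 = 18:02 on Oct 10.
+6 hours 30 minutes → arrive 00:32 UTC on Oct 11.
Flight 2 lands earlier by 29 minutes.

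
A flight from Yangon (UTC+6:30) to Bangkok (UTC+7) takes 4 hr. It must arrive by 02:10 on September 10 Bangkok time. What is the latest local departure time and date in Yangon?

21:40 on September 9

Target arrival in UTC: 02:10 − 7:00 = 19:10 on Sep 9.
Subtract 4 hours → departure 15:10 UTC on Sep 9.
Yangon is UTC+6:30: 15:10 + 6:30 = 21:40 on Sep 9.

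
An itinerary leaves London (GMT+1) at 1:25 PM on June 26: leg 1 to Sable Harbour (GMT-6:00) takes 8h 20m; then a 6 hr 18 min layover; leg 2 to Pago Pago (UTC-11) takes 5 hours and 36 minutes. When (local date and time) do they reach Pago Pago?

Convert departure to UTC: 1:25 PM − 1:00 = 12:25 PM UTC on Jun 26.
Add 8 hours 20 minutes leg 1 → 8:45 PM UTC.
Add 6 hours 18 minutes layover in Sable Harbour → 3:03 AM UTC (Jun 27).
Add 5 hours and 36 minutes leg 2 → 8:39 AM UTC.
Pago Pago is UTC−11:00, so local arrival = 8:39 AM − 11:00 = 9:39 PM on Jun 26.

9:39 PM on June 26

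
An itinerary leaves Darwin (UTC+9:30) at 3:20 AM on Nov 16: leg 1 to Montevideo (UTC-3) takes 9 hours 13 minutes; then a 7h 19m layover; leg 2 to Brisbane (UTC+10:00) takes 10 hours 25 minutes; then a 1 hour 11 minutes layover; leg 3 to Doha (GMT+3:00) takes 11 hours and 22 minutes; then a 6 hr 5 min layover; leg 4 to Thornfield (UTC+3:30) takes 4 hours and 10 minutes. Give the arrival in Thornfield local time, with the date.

11:05 PM on November 17

Convert departure to UTC: 3:20 AM − 9:30 = 5:50 PM UTC on Nov 15.
Add 9 hours 13 minutes leg 1 → 3:03 AM UTC (Nov 16).
Add 7 hours and 19 minutes layover in Montevideo → 10:22 AM UTC.
Add 10 hours and 25 minutes leg 2 → 8:47 PM UTC.
Add 1 hour 11 minutes layover in Brisbane → 9:58 PM UTC.
Add 11 hours 22 minutes leg 3 → 9:20 AM UTC (Nov 17).
Add 6 hours and 5 minutes layover in Doha → 3:25 PM UTC.
Add 4 hours and 10 minutes leg 4 → 7:35 PM UTC.
Thornfield is UTC+3:30, so local arrival = 7:35 PM + 3:30 = 11:05 PM on Nov 17.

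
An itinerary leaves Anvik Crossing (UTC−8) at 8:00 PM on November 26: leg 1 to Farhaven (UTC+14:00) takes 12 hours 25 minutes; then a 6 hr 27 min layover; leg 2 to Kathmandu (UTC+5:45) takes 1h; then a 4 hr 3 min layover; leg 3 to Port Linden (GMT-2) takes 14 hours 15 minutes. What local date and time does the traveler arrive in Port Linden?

4:10 PM on November 28

Convert departure to UTC: 8:00 PM + 8:00 = 4:00 AM UTC on Nov 27.
Add 12 hours 25 minutes leg 1 → 4:25 PM UTC.
Add 6 hours and 27 minutes layover in Farhaven → 10:52 PM UTC.
Add 1 hour leg 2 → 11:52 PM UTC.
Add 4 hours and 3 minutes layover in Kathmandu → 3:55 AM UTC (Nov 28).
Add 14 hours and 15 minutes leg 3 → 6:10 PM UTC.
Port Linden is UTC−2:00, so local arrival = 6:10 PM − 2:00 = 4:10 PM on Nov 28.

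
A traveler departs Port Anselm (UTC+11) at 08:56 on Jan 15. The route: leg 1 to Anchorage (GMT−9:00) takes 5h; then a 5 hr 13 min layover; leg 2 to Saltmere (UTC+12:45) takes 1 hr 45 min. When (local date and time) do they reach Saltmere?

22:39 on January 15

Convert departure to UTC: 08:56 − 11:00 = 21:56 UTC on Jan 14.
Add 5 hours leg 1 → 02:56 UTC (Jan 15).
Add 5 hours and 13 minutes layover in Anchorage → 08:09 UTC.
Add 1 hour 45 minutes leg 2 → 09:54 UTC.
Saltmere is UTC+12:45, so local arrival = 09:54 + 12:45 = 22:39 on Jan 15.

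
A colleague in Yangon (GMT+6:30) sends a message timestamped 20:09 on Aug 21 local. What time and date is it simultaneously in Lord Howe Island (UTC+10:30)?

00:09 on August 22

In UTC: 20:09 − 6:30 = 13:39 on Aug 21.
Lord Howe Island is UTC+10:30: 13:39 + 10:30 = 00:09 on Aug 22.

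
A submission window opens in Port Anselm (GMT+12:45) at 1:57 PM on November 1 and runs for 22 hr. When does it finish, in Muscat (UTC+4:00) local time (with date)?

Convert start to UTC: 1:57 PM − 12:45 = 1:12 AM UTC on Nov 1.
Add 22 hours duration → 11:12 PM UTC.
Muscat is UTC+4:00, so local end time = 11:12 PM + 4:00 = 3:12 AM on Nov 2.

3:12 AM on Nov 2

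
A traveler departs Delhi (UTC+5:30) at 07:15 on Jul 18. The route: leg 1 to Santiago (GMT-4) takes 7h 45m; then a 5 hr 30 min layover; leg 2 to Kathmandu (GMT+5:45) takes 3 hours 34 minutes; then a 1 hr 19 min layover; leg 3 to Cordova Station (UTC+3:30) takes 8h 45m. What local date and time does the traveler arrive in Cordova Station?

08:08 on Jul 19

Convert departure to UTC: 07:15 − 5:30 = 01:45 UTC on Jul 18.
Add 7 hours and 45 minutes leg 1 → 09:30 UTC.
Add 5 hours 30 minutes layover in Santiago → 15:00 UTC.
Add 3 hours and 34 minutes leg 2 → 18:34 UTC.
Add 1 hour 19 minutes layover in Kathmandu → 19:53 UTC.
Add 8 hours 45 minutes leg 3 → 04:38 UTC (Jul 19).
Cordova Station is UTC+3:30, so local arrival = 04:38 + 3:30 = 08:08 on Jul 19.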